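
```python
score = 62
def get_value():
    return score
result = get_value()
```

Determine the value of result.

Step 1: score = 62 is defined in the global scope.
Step 2: get_value() looks up score. No local score exists, so Python checks the global scope via LEGB rule and finds score = 62.
Step 3: result = 62

The answer is 62.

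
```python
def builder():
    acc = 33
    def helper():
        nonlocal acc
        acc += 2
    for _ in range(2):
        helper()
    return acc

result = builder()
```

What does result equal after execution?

Step 1: acc = 33.
Step 2: helper() is called 2 times in a loop, each adding 2 via nonlocal.
Step 3: acc = 33 + 2 * 2 = 37

The answer is 37.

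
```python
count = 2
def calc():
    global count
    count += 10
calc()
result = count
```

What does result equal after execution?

Step 1: count = 2 globally.
Step 2: calc() modifies global count: count += 10 = 12.
Step 3: result = 12

The answer is 12.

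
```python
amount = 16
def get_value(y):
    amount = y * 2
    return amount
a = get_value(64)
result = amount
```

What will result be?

Step 1: Global amount = 16.
Step 2: get_value(64) creates local amount = 64 * 2 = 128.
Step 3: Global amount unchanged because no global keyword. result = 16

The answer is 16.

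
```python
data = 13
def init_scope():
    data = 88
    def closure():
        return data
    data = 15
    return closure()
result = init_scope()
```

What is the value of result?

Step 1: init_scope() sets data = 88, then later data = 15.
Step 2: closure() is called after data is reassigned to 15. Closures capture variables by reference, not by value.
Step 3: result = 15

The answer is 15.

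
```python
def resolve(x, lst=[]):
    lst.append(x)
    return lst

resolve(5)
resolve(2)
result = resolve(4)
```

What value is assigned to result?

Step 1: Mutable default argument gotcha! The list [] is created once.
Step 2: Each call appends to the SAME list: [5], [5, 2], [5, 2, 4].
Step 3: result = [5, 2, 4]

The answer is [5, 2, 4].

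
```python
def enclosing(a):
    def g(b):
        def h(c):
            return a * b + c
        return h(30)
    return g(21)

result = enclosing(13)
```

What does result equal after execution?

Step 1: a = 13, b = 21, c = 30.
Step 2: h() computes a * b + c = 13 * 21 + 30 = 303.
Step 3: result = 303

The answer is 303.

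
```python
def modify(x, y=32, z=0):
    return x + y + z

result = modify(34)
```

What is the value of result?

Step 1: modify(34) uses defaults y = 32, z = 0.
Step 2: Returns 34 + 32 + 0 = 66.
Step 3: result = 66

The answer is 66.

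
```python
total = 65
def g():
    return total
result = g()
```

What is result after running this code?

Step 1: total = 65 is defined in the global scope.
Step 2: g() looks up total. No local total exists, so Python checks the global scope via LEGB rule and finds total = 65.
Step 3: result = 65

The answer is 65.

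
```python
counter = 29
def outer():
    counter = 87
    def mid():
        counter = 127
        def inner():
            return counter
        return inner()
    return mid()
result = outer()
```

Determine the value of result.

Step 1: Three levels of shadowing: global 29, outer 87, mid 127.
Step 2: inner() finds counter = 127 in enclosing mid() scope.
Step 3: result = 127

The answer is 127.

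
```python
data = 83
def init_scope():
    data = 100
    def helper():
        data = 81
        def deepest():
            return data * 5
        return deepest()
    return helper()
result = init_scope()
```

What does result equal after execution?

Step 1: deepest() looks up data through LEGB: not local, finds data = 81 in enclosing helper().
Step 2: Returns 81 * 5 = 405.
Step 3: result = 405

The answer is 405.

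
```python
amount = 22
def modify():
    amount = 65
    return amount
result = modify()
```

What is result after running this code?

Step 1: Global amount = 22.
Step 2: modify() creates local amount = 65, shadowing the global.
Step 3: Returns local amount = 65. result = 65

The answer is 65.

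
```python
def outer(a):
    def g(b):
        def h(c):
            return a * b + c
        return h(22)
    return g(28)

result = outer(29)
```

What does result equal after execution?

Step 1: a = 29, b = 28, c = 22.
Step 2: h() computes a * b + c = 29 * 28 + 22 = 834.
Step 3: result = 834

The answer is 834.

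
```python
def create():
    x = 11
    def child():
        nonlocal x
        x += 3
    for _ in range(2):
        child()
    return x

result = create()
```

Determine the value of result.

Step 1: x = 11.
Step 2: child() is called 2 times in a loop, each adding 3 via nonlocal.
Step 3: x = 11 + 3 * 2 = 17

The answer is 17.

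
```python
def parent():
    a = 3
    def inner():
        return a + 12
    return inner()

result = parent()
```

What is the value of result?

Step 1: parent() defines a = 3.
Step 2: inner() reads a = 3 from enclosing scope, returns 3 + 12 = 15.
Step 3: result = 15

The answer is 15.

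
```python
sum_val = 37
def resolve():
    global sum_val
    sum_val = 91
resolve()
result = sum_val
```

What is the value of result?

Step 1: sum_val = 37 globally.
Step 2: resolve() declares global sum_val and sets it to 91.
Step 3: After resolve(), global sum_val = 91. result = 91

The answer is 91.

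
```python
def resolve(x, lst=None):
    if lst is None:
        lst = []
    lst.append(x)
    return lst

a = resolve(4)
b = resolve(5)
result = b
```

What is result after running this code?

Step 1: None default with guard creates a NEW list each call.
Step 2: a = [4] (fresh list). b = [5] (another fresh list).
Step 3: result = [5] (this is the fix for mutable default)

The answer is [5].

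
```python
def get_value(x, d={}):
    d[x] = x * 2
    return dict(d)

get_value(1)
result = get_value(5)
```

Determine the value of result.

Step 1: Mutable default dict is shared across calls.
Step 2: First call adds 1: 2. Second call adds 5: 10.
Step 3: result = {1: 2, 5: 10}

The answer is {1: 2, 5: 10}.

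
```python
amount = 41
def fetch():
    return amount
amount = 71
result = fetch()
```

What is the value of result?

Step 1: amount is first set to 41, then reassigned to 71.
Step 2: fetch() is called after the reassignment, so it looks up the current global amount = 71.
Step 3: result = 71

The answer is 71.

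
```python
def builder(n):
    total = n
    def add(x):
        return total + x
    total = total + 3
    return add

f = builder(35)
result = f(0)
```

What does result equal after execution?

Step 1: builder(35) sets total = 35, then total = 35 + 3 = 38.
Step 2: Closures capture by reference, so add sees total = 38.
Step 3: f(0) returns 38 + 0 = 38

The answer is 38.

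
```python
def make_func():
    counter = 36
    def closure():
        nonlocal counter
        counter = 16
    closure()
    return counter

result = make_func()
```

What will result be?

Step 1: make_func() sets counter = 36.
Step 2: closure() uses nonlocal to reassign counter = 16.
Step 3: result = 16

The answer is 16.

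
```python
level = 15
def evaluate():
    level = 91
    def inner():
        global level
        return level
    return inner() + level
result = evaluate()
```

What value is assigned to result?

Step 1: Global level = 15. evaluate() shadows with local level = 91.
Step 2: inner() uses global keyword, so inner() returns global level = 15.
Step 3: evaluate() returns 15 + 91 = 106

The answer is 106.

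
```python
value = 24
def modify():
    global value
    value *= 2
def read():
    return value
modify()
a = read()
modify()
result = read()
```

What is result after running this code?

Step 1: value = 24.
Step 2: First modify(): value = 24 * 2 = 48.
Step 3: Second modify(): value = 48 * 2 = 96.
Step 4: read() returns 96

The answer is 96.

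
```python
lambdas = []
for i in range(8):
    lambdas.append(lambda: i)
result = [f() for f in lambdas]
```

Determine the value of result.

Step 1: All 8 lambdas share the same variable i.
Step 2: After the loop, i = 7.
Step 3: Each call returns 7. result = [7, 7, 7, 7, 7, 7, 7, 7]

The answer is [7, 7, 7, 7, 7, 7, 7, 7].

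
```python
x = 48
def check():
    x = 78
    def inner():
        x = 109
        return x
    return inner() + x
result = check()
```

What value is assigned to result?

Step 1: check() has local x = 78. inner() has local x = 109.
Step 2: inner() returns its local x = 109.
Step 3: check() returns 109 + its own x (78) = 187

The answer is 187.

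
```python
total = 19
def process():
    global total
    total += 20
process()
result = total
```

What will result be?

Step 1: total = 19 globally.
Step 2: process() modifies global total: total += 20 = 39.
Step 3: result = 39

The answer is 39.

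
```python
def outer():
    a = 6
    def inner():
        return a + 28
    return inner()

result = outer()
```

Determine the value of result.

Step 1: outer() defines a = 6.
Step 2: inner() reads a = 6 from enclosing scope, returns 6 + 28 = 34.
Step 3: result = 34

The answer is 34.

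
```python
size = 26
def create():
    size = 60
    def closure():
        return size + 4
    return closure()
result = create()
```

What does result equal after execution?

Step 1: create() shadows global size with size = 60.
Step 2: closure() finds size = 60 in enclosing scope, computes 60 + 4 = 64.
Step 3: result = 64

The answer is 64.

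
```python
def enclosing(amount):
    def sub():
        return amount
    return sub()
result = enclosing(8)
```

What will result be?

Step 1: enclosing(8) binds parameter amount = 8.
Step 2: sub() looks up amount in enclosing scope and finds the parameter amount = 8.
Step 3: result = 8

The answer is 8.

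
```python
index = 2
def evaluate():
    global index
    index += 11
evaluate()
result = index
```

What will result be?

Step 1: index = 2 globally.
Step 2: evaluate() modifies global index: index += 11 = 13.
Step 3: result = 13

The answer is 13.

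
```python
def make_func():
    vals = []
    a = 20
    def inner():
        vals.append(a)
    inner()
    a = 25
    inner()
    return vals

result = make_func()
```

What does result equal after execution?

Step 1: a = 20. inner() appends current a to vals.
Step 2: First inner(): appends 20. Then a = 25.
Step 3: Second inner(): appends 25 (closure sees updated a). result = [20, 25]

The answer is [20, 25].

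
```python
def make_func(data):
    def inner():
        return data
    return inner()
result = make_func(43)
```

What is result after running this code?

Step 1: make_func(43) binds parameter data = 43.
Step 2: inner() looks up data in enclosing scope and finds the parameter data = 43.
Step 3: result = 43

The answer is 43.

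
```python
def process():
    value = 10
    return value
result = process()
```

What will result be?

Step 1: process() defines value = 10 in its local scope.
Step 2: return value finds the local variable value = 10.
Step 3: result = 10

The answer is 10.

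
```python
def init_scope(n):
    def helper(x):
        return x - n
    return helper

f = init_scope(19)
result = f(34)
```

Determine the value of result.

Step 1: init_scope(19) creates a closure capturing n = 19.
Step 2: f(34) computes 34 - 19 = 15.
Step 3: result = 15

The answer is 15.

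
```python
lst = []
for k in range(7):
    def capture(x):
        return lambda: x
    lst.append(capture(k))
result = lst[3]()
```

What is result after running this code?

Step 1: capture(k) creates a new scope capturing x = k at call time.
Step 2: lst[3] = capture(3), so its lambda captures x = 3.
Step 3: result = 3 (closure factory fixes late binding)

The answer is 3.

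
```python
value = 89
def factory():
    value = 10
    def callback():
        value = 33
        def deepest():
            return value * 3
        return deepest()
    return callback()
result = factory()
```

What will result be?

Step 1: deepest() looks up value through LEGB: not local, finds value = 33 in enclosing callback().
Step 2: Returns 33 * 3 = 99.
Step 3: result = 99

The answer is 99.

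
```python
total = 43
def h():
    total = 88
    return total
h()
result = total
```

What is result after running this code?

Step 1: total = 43 globally.
Step 2: h() creates a LOCAL total = 88 (no global keyword!).
Step 3: The global total is unchanged. result = 43

The answer is 43.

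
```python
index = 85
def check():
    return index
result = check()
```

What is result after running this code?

Step 1: index = 85 is defined in the global scope.
Step 2: check() looks up index. No local index exists, so Python checks the global scope via LEGB rule and finds index = 85.
Step 3: result = 85

The answer is 85.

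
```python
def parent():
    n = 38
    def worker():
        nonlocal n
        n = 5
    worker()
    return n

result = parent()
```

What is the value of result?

Step 1: parent() sets n = 38.
Step 2: worker() uses nonlocal to reassign n = 5.
Step 3: result = 5

The answer is 5.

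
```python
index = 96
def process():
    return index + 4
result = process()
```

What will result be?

Step 1: index = 96 is defined globally.
Step 2: process() looks up index from global scope = 96, then computes 96 + 4 = 100.
Step 3: result = 100

The answer is 100.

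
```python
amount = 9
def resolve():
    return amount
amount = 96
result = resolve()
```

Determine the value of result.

Step 1: amount is first set to 9, then reassigned to 96.
Step 2: resolve() is called after the reassignment, so it looks up the current global amount = 96.
Step 3: result = 96

The answer is 96.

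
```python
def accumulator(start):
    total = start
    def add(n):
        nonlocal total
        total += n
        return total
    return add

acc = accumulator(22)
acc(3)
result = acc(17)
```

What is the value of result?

Step 1: accumulator(22) creates closure with total = 22.
Step 2: First acc(3): total = 22 + 3 = 25.
Step 3: Second acc(17): total = 25 + 17 = 42. result = 42

The answer is 42.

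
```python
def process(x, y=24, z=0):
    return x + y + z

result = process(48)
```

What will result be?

Step 1: process(48) uses defaults y = 24, z = 0.
Step 2: Returns 48 + 24 + 0 = 72.
Step 3: result = 72

The answer is 72.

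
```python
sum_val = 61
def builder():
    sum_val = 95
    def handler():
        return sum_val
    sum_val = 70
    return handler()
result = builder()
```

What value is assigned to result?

Step 1: builder() sets sum_val = 95, then later sum_val = 70.
Step 2: handler() is called after sum_val is reassigned to 70. Closures capture variables by reference, not by value.
Step 3: result = 70

The answer is 70.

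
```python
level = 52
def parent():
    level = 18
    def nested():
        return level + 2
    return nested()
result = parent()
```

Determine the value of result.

Step 1: parent() shadows global level with level = 18.
Step 2: nested() finds level = 18 in enclosing scope, computes 18 + 2 = 20.
Step 3: result = 20

The answer is 20.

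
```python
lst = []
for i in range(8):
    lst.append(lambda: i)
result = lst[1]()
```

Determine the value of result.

Step 1: The loop creates 8 lambdas, all referencing the same variable i.
Step 2: After the loop, i = 7 (final value).
Step 3: lst[1]() looks up i at call time and finds 7. This is the late binding gotcha. result = 7

The answer is 7.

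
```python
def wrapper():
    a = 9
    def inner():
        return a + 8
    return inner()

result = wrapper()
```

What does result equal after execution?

Step 1: wrapper() defines a = 9.
Step 2: inner() reads a = 9 from enclosing scope, returns 9 + 8 = 17.
Step 3: result = 17

The answer is 17.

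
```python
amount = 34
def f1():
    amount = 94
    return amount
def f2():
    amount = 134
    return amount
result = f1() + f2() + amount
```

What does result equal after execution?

Step 1: Each function shadows global amount with its own local.
Step 2: f1() returns 94, f2() returns 134.
Step 3: Global amount = 34 is unchanged. result = 94 + 134 + 34 = 262

The answer is 262.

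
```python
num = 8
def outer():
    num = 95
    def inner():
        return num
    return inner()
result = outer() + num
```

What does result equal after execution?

Step 1: Global num = 8. outer() shadows with num = 95.
Step 2: inner() returns enclosing num = 95. outer() = 95.
Step 3: result = 95 + global num (8) = 103

The answer is 103.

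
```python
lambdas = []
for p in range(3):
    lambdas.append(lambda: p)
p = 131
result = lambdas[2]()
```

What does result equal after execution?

Step 1: Lambdas capture the variable p by reference, not by value.
Step 2: After the loop, p is reassigned to 131.
Step 3: lambdas[2]() looks up the current p = 131. result = 131

The answer is 131.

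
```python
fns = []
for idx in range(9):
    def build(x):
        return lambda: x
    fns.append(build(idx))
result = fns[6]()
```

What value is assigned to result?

Step 1: build(idx) creates a new scope capturing x = idx at call time.
Step 2: fns[6] = build(6), so its lambda captures x = 6.
Step 3: result = 6 (closure factory fixes late binding)

The answer is 6.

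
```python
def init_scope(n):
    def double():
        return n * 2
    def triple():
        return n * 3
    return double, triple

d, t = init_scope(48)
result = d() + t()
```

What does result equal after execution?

Step 1: Both closures capture the same n = 48.
Step 2: d() = 48 * 2 = 96, t() = 48 * 3 = 144.
Step 3: result = 96 + 144 = 240

The answer is 240.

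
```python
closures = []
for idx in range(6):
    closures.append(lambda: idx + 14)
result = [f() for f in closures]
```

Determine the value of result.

Step 1: All lambdas capture idx by reference. After the loop, idx = 5.
Step 2: Each call returns 5 + 14 = 19.
Step 3: result = [19, 19, 19, 19, 19, 19]

The answer is [19, 19, 19, 19, 19, 19].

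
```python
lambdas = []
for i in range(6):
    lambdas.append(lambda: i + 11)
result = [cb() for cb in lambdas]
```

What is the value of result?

Step 1: All lambdas capture i by reference. After the loop, i = 5.
Step 2: Each call returns 5 + 11 = 16.
Step 3: result = [16, 16, 16, 16, 16, 16]

The answer is [16, 16, 16, 16, 16, 16].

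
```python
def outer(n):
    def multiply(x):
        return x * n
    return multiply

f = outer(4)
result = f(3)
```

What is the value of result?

Step 1: outer(4) returns multiply closure with n = 4.
Step 2: f(3) computes 3 * 4 = 12.
Step 3: result = 12

The answer is 12.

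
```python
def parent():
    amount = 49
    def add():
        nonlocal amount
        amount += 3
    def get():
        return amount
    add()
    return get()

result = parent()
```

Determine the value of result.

Step 1: amount = 49. add() modifies it via nonlocal, get() reads it.
Step 2: add() makes amount = 49 + 3 = 52.
Step 3: get() returns 52. result = 52

The answer is 52.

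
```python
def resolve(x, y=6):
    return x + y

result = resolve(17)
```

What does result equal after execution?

Step 1: resolve(17) uses default y = 6.
Step 2: Returns 17 + 6 = 23.
Step 3: result = 23

The answer is 23.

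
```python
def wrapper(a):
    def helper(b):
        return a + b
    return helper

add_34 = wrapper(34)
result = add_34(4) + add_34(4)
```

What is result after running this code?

Step 1: add_34 captures a = 34.
Step 2: add_34(4) = 34 + 4 = 38, called twice.
Step 3: result = 38 + 38 = 76

The answer is 76.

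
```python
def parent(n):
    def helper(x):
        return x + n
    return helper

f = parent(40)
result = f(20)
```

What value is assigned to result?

Step 1: parent(40) creates a closure that captures n = 40.
Step 2: f(20) calls the closure with x = 20, returning 20 + 40 = 60.
Step 3: result = 60

The answer is 60.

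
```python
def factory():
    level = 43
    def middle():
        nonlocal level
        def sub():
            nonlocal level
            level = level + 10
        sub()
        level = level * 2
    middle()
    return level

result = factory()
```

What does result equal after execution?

Step 1: level = 43.
Step 2: sub() adds 10: level = 43 + 10 = 53.
Step 3: middle() doubles: level = 53 * 2 = 106.
Step 4: result = 106

The answer is 106.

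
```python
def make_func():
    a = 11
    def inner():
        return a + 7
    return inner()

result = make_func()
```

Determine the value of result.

Step 1: make_func() defines a = 11.
Step 2: inner() reads a = 11 from enclosing scope, returns 11 + 7 = 18.
Step 3: result = 18

The answer is 18.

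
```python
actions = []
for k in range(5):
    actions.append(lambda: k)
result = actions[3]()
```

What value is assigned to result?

Step 1: The loop creates 5 lambdas, all referencing the same variable k.
Step 2: After the loop, k = 4 (final value).
Step 3: actions[3]() looks up k at call time and finds 4. This is the late binding gotcha. result = 4

The answer is 4.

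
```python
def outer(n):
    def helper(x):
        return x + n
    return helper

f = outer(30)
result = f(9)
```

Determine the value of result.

Step 1: outer(30) creates a closure that captures n = 30.
Step 2: f(9) calls the closure with x = 9, returning 9 + 30 = 39.
Step 3: result = 39

The answer is 39.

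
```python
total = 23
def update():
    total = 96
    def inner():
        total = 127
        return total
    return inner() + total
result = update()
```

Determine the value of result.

Step 1: update() has local total = 96. inner() has local total = 127.
Step 2: inner() returns its local total = 127.
Step 3: update() returns 127 + its own total (96) = 223

The answer is 223.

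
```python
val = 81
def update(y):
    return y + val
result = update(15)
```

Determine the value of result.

Step 1: val = 81 is defined globally.
Step 2: update(15) uses parameter y = 15 and looks up val from global scope = 81.
Step 3: result = 15 + 81 = 96

The answer is 96.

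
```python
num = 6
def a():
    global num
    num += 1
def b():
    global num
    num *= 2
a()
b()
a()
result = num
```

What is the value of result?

Step 1: num = 6.
Step 2: a(): num = 6 + 1 = 7.
Step 3: b(): num = 7 * 2 = 14.
Step 4: a(): num = 14 + 1 = 15

The answer is 15.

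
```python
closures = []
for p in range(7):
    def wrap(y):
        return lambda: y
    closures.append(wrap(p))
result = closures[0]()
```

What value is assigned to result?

Step 1: wrap(p) creates a new scope capturing y = p at call time.
Step 2: closures[0] = wrap(0), so its lambda captures y = 0.
Step 3: result = 0 (closure factory fixes late binding)

The answer is 0.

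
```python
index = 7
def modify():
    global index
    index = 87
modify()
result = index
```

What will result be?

Step 1: index = 7 globally.
Step 2: modify() declares global index and sets it to 87.
Step 3: After modify(), global index = 87. result = 87

The answer is 87.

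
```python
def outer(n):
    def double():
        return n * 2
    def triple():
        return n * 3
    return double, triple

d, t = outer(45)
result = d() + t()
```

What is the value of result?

Step 1: Both closures capture the same n = 45.
Step 2: d() = 45 * 2 = 90, t() = 45 * 3 = 135.
Step 3: result = 90 + 135 = 225

The answer is 225.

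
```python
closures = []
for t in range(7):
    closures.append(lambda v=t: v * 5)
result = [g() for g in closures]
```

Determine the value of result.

Step 1: Default arg v=t captures t at each iteration.
Step 2: closures[k] has v defaulting to k, returns k * 5.
Step 3: result = [0, 5, 10, 15, 20, 25, 30]

The answer is [0, 5, 10, 15, 20, 25, 30].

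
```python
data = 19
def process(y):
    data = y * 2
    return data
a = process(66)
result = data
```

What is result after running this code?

Step 1: Global data = 19.
Step 2: process(66) creates local data = 66 * 2 = 132.
Step 3: Global data unchanged because no global keyword. result = 19

The answer is 19.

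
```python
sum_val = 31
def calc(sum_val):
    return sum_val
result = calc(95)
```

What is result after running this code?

Step 1: Global sum_val = 31.
Step 2: calc(95) takes parameter sum_val = 95, which shadows the global.
Step 3: result = 95

The answer is 95.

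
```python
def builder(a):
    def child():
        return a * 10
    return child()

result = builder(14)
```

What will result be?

Step 1: builder(14) binds parameter a = 14.
Step 2: child() accesses a = 14 from enclosing scope.
Step 3: result = 14 * 10 = 140

The answer is 140.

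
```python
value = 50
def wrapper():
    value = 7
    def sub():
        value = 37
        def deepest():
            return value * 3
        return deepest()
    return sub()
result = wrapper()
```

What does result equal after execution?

Step 1: deepest() looks up value through LEGB: not local, finds value = 37 in enclosing sub().
Step 2: Returns 37 * 3 = 111.
Step 3: result = 111

The answer is 111.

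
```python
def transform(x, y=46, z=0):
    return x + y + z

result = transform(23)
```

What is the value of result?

Step 1: transform(23) uses defaults y = 46, z = 0.
Step 2: Returns 23 + 46 + 0 = 69.
Step 3: result = 69

The answer is 69.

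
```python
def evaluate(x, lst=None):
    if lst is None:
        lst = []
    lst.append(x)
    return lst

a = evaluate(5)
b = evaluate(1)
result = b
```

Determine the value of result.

Step 1: None default with guard creates a NEW list each call.
Step 2: a = [5] (fresh list). b = [1] (another fresh list).
Step 3: result = [1] (this is the fix for mutable default)

The answer is [1].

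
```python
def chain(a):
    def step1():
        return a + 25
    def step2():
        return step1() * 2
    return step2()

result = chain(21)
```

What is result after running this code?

Step 1: chain(21) captures a = 21.
Step 2: step2() calls step1() which returns 21 + 25 = 46.
Step 3: step2() returns 46 * 2 = 92

The answer is 92.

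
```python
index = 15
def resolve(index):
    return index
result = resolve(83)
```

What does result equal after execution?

Step 1: Global index = 15.
Step 2: resolve(83) takes parameter index = 83, which shadows the global.
Step 3: result = 83

The answer is 83.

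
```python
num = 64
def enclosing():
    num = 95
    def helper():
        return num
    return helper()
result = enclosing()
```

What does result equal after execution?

Step 1: num = 64 globally, but enclosing() defines num = 95 locally.
Step 2: helper() looks up num. Not in local scope, so checks enclosing scope (enclosing) and finds num = 95.
Step 3: result = 95

The answer is 95.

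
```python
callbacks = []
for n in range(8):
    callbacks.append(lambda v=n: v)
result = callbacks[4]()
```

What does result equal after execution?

Step 1: Default argument v=n captures n's value at each iteration.
Step 2: callbacks[4] captured v = 4 when n was 4.
Step 3: result = 4

The answer is 4.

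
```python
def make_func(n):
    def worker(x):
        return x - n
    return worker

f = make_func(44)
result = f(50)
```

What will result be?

Step 1: make_func(44) creates a closure capturing n = 44.
Step 2: f(50) computes 50 - 44 = 6.
Step 3: result = 6

The answer is 6.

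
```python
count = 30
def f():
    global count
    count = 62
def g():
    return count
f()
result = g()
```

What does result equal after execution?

Step 1: count = 30.
Step 2: f() sets global count = 62.
Step 3: g() reads global count = 62. result = 62

The answer is 62.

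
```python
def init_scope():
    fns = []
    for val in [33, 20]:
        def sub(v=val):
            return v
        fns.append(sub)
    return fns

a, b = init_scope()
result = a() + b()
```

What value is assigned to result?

Step 1: Default argument v=val captures val at each iteration.
Step 2: a() returns 33 (captured at first iteration), b() returns 20 (captured at second).
Step 3: result = 33 + 20 = 53

The answer is 53.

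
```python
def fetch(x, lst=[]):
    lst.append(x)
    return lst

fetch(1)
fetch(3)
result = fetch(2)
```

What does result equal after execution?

Step 1: Mutable default argument gotcha! The list [] is created once.
Step 2: Each call appends to the SAME list: [1], [1, 3], [1, 3, 2].
Step 3: result = [1, 3, 2]

The answer is [1, 3, 2].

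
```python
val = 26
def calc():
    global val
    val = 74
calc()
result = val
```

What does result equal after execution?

Step 1: val = 26 globally.
Step 2: calc() declares global val and sets it to 74.
Step 3: After calc(), global val = 74. result = 74

The answer is 74.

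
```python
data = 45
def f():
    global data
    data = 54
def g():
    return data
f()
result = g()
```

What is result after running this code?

Step 1: data = 45.
Step 2: f() sets global data = 54.
Step 3: g() reads global data = 54. result = 54

The answer is 54.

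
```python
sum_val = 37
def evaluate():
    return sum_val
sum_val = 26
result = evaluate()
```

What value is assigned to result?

Step 1: sum_val is first set to 37, then reassigned to 26.
Step 2: evaluate() is called after the reassignment, so it looks up the current global sum_val = 26.
Step 3: result = 26

The answer is 26.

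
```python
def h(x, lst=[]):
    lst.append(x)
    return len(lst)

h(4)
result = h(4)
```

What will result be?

Step 1: Mutable default list persists between calls.
Step 2: First call: lst = [4], len = 1. Second call: lst = [4, 4], len = 2.
Step 3: result = 2

The answer is 2.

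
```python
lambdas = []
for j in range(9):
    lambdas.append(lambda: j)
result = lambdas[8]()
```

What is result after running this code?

Step 1: The loop creates 9 lambdas, all referencing the same variable j.
Step 2: After the loop, j = 8 (final value).
Step 3: lambdas[8]() looks up j at call time and finds 8. This is the late binding gotcha. result = 8

The answer is 8.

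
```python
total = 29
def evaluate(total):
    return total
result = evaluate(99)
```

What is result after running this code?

Step 1: Global total = 29.
Step 2: evaluate(99) takes parameter total = 99, which shadows the global.
Step 3: result = 99

The answer is 99.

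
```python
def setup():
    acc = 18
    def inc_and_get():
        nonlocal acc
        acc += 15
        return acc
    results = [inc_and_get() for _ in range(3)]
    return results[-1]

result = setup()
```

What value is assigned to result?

Step 1: acc = 18.
Step 2: Three calls to inc_and_get(), each adding 15.
Step 3: Last value = 18 + 15 * 3 = 63

The answer is 63.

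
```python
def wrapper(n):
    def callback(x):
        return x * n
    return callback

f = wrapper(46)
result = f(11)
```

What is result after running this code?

Step 1: wrapper(46) creates a closure capturing n = 46.
Step 2: f(11) computes 11 * 46 = 506.
Step 3: result = 506

The answer is 506.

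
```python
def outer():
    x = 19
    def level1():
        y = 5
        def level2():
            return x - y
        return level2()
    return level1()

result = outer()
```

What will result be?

Step 1: x = 19 in outer. y = 5 in level1.
Step 2: level2() reads x = 19 and y = 5 from enclosing scopes.
Step 3: result = 19 - 5 = 14

The answer is 14.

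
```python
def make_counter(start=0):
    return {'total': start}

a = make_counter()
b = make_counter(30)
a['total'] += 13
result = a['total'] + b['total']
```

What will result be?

Step 1: make_counter() returns a new dict each call (immutable default 0).
Step 2: a = {'total': 0}, b = {'total': 30}.
Step 3: a['total'] += 13 = 13. result = 13 + 30 = 43

The answer is 43.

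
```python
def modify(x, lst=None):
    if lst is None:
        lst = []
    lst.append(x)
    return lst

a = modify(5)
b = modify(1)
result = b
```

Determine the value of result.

Step 1: None default with guard creates a NEW list each call.
Step 2: a = [5] (fresh list). b = [1] (another fresh list).
Step 3: result = [1] (this is the fix for mutable default)

The answer is [1].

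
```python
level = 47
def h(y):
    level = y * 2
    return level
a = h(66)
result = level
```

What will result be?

Step 1: Global level = 47.
Step 2: h(66) creates local level = 66 * 2 = 132.
Step 3: Global level unchanged because no global keyword. result = 47

The answer is 47.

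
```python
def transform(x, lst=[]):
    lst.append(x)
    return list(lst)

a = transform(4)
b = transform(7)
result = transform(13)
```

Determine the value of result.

Step 1: Default list is shared. list() creates copies for return values.
Step 2: Internal list grows: [4] -> [4, 7] -> [4, 7, 13].
Step 3: result = [4, 7, 13]

The answer is [4, 7, 13].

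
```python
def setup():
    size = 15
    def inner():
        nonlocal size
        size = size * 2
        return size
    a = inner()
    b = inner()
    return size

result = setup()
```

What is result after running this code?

Step 1: size starts at 15.
Step 2: First inner(): size = 15 * 2 = 30.
Step 3: Second inner(): size = 30 * 2 = 60.
Step 4: result = 60

The answer is 60.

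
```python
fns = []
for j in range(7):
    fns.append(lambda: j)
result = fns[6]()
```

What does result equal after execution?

Step 1: The loop creates 7 lambdas, all referencing the same variable j.
Step 2: After the loop, j = 6 (final value).
Step 3: fns[6]() looks up j at call time and finds 6. This is the late binding gotcha. result = 6

The answer is 6.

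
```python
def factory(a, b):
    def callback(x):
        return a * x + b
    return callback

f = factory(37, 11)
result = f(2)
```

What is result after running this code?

Step 1: factory(37, 11) captures a = 37, b = 11.
Step 2: f(2) computes 37 * 2 + 11 = 85.
Step 3: result = 85

The answer is 85.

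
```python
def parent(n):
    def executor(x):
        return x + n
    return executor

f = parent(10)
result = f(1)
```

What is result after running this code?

Step 1: parent(10) creates a closure that captures n = 10.
Step 2: f(1) calls the closure with x = 1, returning 1 + 10 = 11.
Step 3: result = 11

The answer is 11.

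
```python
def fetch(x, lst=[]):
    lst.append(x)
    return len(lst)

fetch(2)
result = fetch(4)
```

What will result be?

Step 1: Mutable default list persists between calls.
Step 2: First call: lst = [2], len = 1. Second call: lst = [2, 4], len = 2.
Step 3: result = 2

The answer is 2.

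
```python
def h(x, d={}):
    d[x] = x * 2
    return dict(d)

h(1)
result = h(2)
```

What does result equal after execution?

Step 1: Mutable default dict is shared across calls.
Step 2: First call adds 1: 2. Second call adds 2: 4.
Step 3: result = {1: 2, 2: 4}

The answer is {1: 2, 2: 4}.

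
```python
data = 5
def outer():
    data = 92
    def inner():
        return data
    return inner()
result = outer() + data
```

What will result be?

Step 1: Global data = 5. outer() shadows with data = 92.
Step 2: inner() returns enclosing data = 92. outer() = 92.
Step 3: result = 92 + global data (5) = 97

The answer is 97.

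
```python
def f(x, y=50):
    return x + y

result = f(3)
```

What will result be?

Step 1: f(3) uses default y = 50.
Step 2: Returns 3 + 50 = 53.
Step 3: result = 53

The answer is 53.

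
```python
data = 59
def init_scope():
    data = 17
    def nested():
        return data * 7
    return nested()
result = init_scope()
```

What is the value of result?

Step 1: init_scope() shadows global data with data = 17.
Step 2: nested() finds data = 17 in enclosing scope, computes 17 * 7 = 119.
Step 3: result = 119

The answer is 119.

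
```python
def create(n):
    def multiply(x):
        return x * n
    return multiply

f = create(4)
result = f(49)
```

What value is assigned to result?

Step 1: create(4) returns multiply closure with n = 4.
Step 2: f(49) computes 49 * 4 = 196.
Step 3: result = 196

The answer is 196.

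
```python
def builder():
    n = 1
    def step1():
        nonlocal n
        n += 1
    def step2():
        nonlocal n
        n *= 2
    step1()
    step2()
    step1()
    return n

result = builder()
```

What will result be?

Step 1: n = 1.
Step 2: step1(): n = 1 + 1 = 2.
Step 3: step2(): n = 2 * 2 = 4.
Step 4: step1(): n = 4 + 1 = 5. result = 5

The answer is 5.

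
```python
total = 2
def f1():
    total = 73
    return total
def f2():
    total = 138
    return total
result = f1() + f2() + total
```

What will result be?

Step 1: Each function shadows global total with its own local.
Step 2: f1() returns 73, f2() returns 138.
Step 3: Global total = 2 is unchanged. result = 73 + 138 + 2 = 213

The answer is 213.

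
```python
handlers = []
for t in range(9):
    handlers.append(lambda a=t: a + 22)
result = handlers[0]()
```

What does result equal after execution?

Step 1: Default argument a=t captures t's value at definition time.
Step 2: handlers[0] was defined when t = 0, so a defaults to 0.
Step 3: result = 0 + 22 = 22 (default arg fixes the late binding issue)

The answer is 22.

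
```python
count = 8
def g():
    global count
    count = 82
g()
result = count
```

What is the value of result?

Step 1: count = 8 globally.
Step 2: g() declares global count and sets it to 82.
Step 3: After g(), global count = 82. result = 82

The answer is 82.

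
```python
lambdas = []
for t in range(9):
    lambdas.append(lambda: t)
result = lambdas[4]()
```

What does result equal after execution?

Step 1: The loop creates 9 lambdas, all referencing the same variable t.
Step 2: After the loop, t = 8 (final value).
Step 3: lambdas[4]() looks up t at call time and finds 8. This is the late binding gotcha. result = 8

The answer is 8.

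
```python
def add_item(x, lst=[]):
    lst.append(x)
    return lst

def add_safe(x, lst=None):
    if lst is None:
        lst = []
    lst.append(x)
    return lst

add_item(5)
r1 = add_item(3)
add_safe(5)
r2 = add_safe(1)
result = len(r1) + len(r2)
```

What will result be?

Step 1: add_item shares mutable default: after 2 calls, lst = [5, 3], len = 2.
Step 2: add_safe creates fresh list each time: r2 = [1], len = 1.
Step 3: result = 2 + 1 = 3

The answer is 3.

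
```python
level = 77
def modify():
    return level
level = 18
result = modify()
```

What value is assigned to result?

Step 1: level is first set to 77, then reassigned to 18.
Step 2: modify() is called after the reassignment, so it looks up the current global level = 18.
Step 3: result = 18

The answer is 18.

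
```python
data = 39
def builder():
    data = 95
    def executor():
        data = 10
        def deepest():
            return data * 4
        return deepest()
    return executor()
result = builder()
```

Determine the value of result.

Step 1: deepest() looks up data through LEGB: not local, finds data = 10 in enclosing executor().
Step 2: Returns 10 * 4 = 40.
Step 3: result = 40

The answer is 40.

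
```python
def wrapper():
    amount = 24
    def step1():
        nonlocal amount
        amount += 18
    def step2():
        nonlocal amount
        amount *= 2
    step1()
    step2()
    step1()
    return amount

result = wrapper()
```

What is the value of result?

Step 1: amount = 24.
Step 2: step1(): amount = 24 + 18 = 42.
Step 3: step2(): amount = 42 * 2 = 84.
Step 4: step1(): amount = 84 + 18 = 102. result = 102

The answer is 102.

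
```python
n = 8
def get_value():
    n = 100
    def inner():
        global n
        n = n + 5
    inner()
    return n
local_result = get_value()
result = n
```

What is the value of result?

Step 1: Global n = 8. get_value() creates local n = 100.
Step 2: inner() declares global n and adds 5: global n = 8 + 5 = 13.
Step 3: get_value() returns its local n = 100 (unaffected by inner).
Step 4: result = global n = 13

The answer is 13.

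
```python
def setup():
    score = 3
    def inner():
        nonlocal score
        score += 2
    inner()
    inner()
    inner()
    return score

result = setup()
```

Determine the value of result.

Step 1: score starts at 3.
Step 2: inner() is called 3 times, each adding 2.
Step 3: score = 3 + 2 * 3 = 9

The answer is 9.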